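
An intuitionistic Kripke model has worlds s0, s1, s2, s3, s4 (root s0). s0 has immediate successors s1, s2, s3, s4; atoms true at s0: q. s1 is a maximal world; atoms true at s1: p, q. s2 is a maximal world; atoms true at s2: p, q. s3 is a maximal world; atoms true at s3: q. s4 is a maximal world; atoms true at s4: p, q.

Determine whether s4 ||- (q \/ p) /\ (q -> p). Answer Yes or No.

Yes

s4 ||- (q \/ p) /\ (q -> p) since s4 forces both conjuncts.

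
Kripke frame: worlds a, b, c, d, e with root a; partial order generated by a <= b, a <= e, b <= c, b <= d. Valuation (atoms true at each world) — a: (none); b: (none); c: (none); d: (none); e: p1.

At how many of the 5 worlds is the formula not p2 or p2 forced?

5

a: forces it.
b: forces it.
c: forces it.
d: forces it.
e: forces it.
Worlds forcing the formula: {a, b, c, d, e}.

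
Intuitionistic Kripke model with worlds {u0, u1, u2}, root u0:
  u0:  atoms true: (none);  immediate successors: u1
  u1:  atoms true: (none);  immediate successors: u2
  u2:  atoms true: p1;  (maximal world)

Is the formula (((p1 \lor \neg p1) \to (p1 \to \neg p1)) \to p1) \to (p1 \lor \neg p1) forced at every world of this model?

No

Not every world: u0 \nVdash (((p1 \lor \neg p1) \to (p1 \to \neg p1)) \to p1) \to (p1 \lor \neg p1).
u0 \nVdash (((p1 \lor \neg p1) \to (p1 \to \neg p1)) \to p1) \to (p1 \lor \neg p1): already at u0 itself, u0 \Vdash ((p1 \lor \neg p1) \to (p1 \to \neg p1)) \to p1 but u0 \nVdash p1 \lor \neg p1.
u0 \nVdash p1 \lor \neg p1: neither disjunct is forced at u0.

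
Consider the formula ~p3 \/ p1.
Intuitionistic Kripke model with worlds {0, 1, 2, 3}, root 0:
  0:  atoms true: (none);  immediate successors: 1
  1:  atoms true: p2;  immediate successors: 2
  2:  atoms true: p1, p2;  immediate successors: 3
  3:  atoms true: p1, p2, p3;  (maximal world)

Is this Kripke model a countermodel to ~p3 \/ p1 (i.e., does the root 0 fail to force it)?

0 ||-/- ~p3 \/ p1: neither disjunct is forced at 0.
0 ||-/- ~p3 since 3 is accessible from 0 and 3 ||- p3.
So the root 0 does not force ~p3 \/ p1; the model is a countermodel.

Yes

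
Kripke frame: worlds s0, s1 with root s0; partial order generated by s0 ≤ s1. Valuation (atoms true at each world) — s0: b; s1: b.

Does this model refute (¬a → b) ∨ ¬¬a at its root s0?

No

s0 ⊩ (¬a → b) ∨ ¬¬a via the disjunct ¬a → b.
So the root s0 forces (¬a → b) ∨ ¬¬a; the model is not a countermodel.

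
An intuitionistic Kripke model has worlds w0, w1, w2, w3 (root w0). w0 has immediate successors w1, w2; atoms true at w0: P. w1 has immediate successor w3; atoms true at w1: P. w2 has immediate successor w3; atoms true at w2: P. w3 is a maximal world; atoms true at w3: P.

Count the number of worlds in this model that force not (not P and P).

4

w0: forces it.
w1: forces it.
w2: forces it.
w3: forces it.
Worlds forcing the formula: {w0, w1, w2, w3}.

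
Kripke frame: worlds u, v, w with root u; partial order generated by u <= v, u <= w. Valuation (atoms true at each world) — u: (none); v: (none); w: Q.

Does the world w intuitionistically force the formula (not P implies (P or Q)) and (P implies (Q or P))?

w forces (not P implies (P or Q)) and (P implies (Q or P)) since w forces both conjuncts.

Yes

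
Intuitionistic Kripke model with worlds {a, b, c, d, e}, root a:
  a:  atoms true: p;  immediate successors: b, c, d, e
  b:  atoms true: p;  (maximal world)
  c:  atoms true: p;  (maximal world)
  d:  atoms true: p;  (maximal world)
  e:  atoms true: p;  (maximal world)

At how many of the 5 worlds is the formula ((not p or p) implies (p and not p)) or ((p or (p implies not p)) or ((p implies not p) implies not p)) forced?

a: forces it.
b: forces it.
c: forces it.
d: forces it.
e: forces it.
Worlds forcing the formula: {a, b, c, d, e}.

5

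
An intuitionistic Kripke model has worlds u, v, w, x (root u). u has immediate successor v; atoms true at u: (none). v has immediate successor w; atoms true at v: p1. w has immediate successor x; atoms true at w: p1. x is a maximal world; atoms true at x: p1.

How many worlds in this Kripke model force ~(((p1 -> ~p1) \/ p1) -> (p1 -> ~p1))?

u: forces it.
v: forces it.
w: forces it.
x: forces it.
Worlds forcing the formula: {u, v, w, x}.

4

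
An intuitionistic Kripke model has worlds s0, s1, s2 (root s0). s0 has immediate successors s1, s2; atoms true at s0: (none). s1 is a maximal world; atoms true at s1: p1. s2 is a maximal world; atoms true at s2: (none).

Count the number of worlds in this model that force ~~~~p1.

s0: does not force it — s0 ||-/- ~~~~p1 since s2 is accessible from s0 and s2 ||- ~~~p1.
s1: forces it.
s2: does not force it — s2 ||-/- ~~~~p1 since s2 is accessible from s2 and s2 ||- ~~~p1.
Worlds forcing the formula: {s1}.

1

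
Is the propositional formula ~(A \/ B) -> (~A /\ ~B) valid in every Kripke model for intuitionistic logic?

This is a constructively valid De Morgan direction (negated disjunction to conjunction of negations), which is intuitionistically derivable.
From ~(A \/ B): if A held then A \/ B would, contradiction — so ~A; similarly ~B.

Yes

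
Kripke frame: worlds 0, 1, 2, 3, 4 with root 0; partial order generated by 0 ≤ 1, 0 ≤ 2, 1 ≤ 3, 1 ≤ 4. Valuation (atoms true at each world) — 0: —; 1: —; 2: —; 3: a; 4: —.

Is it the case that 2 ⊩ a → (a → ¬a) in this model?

Yes

2 ⊩ a → (a → ¬a) vacuously: no world accessible from 2 forces the antecedent a.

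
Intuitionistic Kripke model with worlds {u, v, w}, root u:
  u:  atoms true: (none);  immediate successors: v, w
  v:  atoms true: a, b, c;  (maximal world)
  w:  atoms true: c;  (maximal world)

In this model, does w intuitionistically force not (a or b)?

w forces not (a or b): no world accessible from w forces a or b.

Yes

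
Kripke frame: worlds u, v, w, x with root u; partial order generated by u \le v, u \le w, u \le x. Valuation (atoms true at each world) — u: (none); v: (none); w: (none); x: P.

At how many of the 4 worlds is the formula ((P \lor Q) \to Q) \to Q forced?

1

u: does not force it — u \nVdash ((P \lor Q) \to Q) \to Q: at the accessible world v, v \Vdash (P \lor Q) \to Q but v \nVdash Q.
v: does not force it.
w: does not force it.
x: forces it.
Worlds forcing the formula: {x}.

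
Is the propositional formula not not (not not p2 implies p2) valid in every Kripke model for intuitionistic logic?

Yes

This is the double negation of double-negation elimination, which is intuitionistically derivable.
By Glivenko's theorem the double negation of any classical propositional tautology is intuitionistically provable; not not p2 implies p2 is classically a tautology.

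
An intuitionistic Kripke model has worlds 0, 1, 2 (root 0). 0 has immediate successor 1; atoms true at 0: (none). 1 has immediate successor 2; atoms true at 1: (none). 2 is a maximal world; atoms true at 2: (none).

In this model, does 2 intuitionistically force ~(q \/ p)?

Yes

2 ||- ~(q \/ p): no world accessible from 2 forces q \/ p.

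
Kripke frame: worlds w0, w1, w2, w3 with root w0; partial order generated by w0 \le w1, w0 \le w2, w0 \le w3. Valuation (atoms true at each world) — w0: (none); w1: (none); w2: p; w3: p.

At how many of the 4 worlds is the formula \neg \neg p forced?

w0: does not force it — w0 \nVdash \neg \neg p since w1 is accessible from w0 and w1 \Vdash \neg p.
w1: does not force it — w1 \nVdash \neg \neg p since w1 is accessible from w1 and w1 \Vdash \neg p.
w2: forces it.
w3: forces it.
Worlds forcing the formula: {w2, w3}.

2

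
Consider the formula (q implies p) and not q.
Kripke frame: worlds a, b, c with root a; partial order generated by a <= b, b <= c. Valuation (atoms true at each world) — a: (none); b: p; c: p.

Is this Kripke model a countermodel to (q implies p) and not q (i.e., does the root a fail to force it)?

a forces (q implies p) and not q since a forces both conjuncts.
So the root a forces (q implies p) and not q; the model is not a countermodel.

No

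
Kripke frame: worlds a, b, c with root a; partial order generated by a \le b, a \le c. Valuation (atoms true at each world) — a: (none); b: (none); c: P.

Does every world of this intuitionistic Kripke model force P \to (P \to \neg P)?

Not every world: a \nVdash P \to (P \to \neg P).
a \nVdash P \to (P \to \neg P): at the accessible world c, c \Vdash P but c \nVdash P \to \neg P.
c \nVdash P \to \neg P: already at c itself, c \Vdash P but c \nVdash \neg P.
c \nVdash \neg P since c is accessible from c and c \Vdash P.

No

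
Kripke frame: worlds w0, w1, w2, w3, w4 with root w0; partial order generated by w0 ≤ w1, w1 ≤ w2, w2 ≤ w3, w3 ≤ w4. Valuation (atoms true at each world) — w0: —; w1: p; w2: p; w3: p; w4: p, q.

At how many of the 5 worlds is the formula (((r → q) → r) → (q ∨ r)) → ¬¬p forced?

5

w0: forces it.
w1: forces it.
w2: forces it.
w3: forces it.
w4: forces it.
Worlds forcing the formula: {w0, w1, w2, w3, w4}.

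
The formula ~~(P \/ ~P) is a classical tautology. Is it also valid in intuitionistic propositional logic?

Yes

This is the double negation of excluded middle, which is intuitionistically derivable.
Assuming ~(P \/ ~P): from P we'd get P \/ ~P, so ~P; but then P \/ ~P again — contradiction. Hence ~~(P \/ ~P).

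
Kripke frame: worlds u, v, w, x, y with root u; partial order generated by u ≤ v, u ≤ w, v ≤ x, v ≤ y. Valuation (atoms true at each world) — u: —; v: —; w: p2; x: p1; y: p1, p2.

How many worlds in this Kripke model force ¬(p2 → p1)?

u: does not force it — u ⊮ ¬(p2 → p1) since v is accessible from u and v ⊩ p2 → p1.
v: does not force it — v ⊮ ¬(p2 → p1) since v is accessible from v and v ⊩ p2 → p1.
w: forces it.
x: does not force it.
y: does not force it.
Worlds forcing the formula: {w}.

1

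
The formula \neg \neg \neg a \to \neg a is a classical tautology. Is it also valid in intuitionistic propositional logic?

Yes

This is triple-negation reduction, which is intuitionistically derivable.
Assume \neg \neg \neg a and suppose a. Then \neg \neg a (double-negation introduction), contradicting \neg \neg \neg a. So \neg a.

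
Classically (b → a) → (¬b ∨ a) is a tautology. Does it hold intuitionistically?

No

This is the material-implication-as-disjunction principle, which is not intuitionistically valid.
A Kripke countermodel: worlds u0, u1; order generated by u0 ≤ u1; atoms true at each world — u0:{}; u1:{a,b}.
u0 ⊮ (b → a) → (¬b ∨ a): already at u0 itself, u0 ⊩ b → a but u0 ⊮ ¬b ∨ a.
u0 ⊮ ¬b ∨ a: neither disjunct is forced at u0.
u0 ⊮ ¬b since u1 is accessible from u0 and u1 ⊩ b.
So the root u0 does not force the formula.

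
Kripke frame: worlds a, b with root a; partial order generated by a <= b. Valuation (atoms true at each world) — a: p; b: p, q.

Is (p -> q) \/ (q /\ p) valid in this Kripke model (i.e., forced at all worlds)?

Not every world: a ||-/- (p -> q) \/ (q /\ p).
a ||-/- (p -> q) \/ (q /\ p): neither disjunct is forced at a.
a ||-/- p -> q: already at a itself, a ||- p but a ||-/- q.

No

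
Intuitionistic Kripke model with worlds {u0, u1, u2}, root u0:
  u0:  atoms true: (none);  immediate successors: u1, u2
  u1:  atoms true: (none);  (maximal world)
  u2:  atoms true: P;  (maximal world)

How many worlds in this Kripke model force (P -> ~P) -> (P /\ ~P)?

1

u0: does not force it — u0 ||-/- (P -> ~P) -> (P /\ ~P): at the accessible world u1, u1 ||- P -> ~P but u1 ||-/- P /\ ~P.
u1: does not force it.
u2: forces it.
Worlds forcing the formula: {u2}.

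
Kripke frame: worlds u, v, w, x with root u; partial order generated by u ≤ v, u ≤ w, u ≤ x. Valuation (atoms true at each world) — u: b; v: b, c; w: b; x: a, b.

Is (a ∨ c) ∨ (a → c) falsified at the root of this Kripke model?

Yes

u ⊮ (a ∨ c) ∨ (a → c): neither disjunct is forced at u.
u ⊮ a ∨ c: neither disjunct is forced at u.
u lacks atom a, so u ⊮ a.
So the root u does not force (a ∨ c) ∨ (a → c); the model is a countermodel.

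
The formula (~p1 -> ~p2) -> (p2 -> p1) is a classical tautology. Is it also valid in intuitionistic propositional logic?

This is the converse of contraposition, which is not intuitionistically valid.
A Kripke countermodel: worlds 0, 1; order generated by 0 <= 1; atoms true at each world — 0:{p2}; 1:{p1,p2}.
0 ||-/- (~p1 -> ~p2) -> (p2 -> p1): already at 0 itself, 0 ||- ~p1 -> ~p2 but 0 ||-/- p2 -> p1.
0 ||-/- p2 -> p1: already at 0 itself, 0 ||- p2 but 0 ||-/- p1.
0 lacks atom p1, so 0 ||-/- p1.
So the root 0 does not force the formula.

No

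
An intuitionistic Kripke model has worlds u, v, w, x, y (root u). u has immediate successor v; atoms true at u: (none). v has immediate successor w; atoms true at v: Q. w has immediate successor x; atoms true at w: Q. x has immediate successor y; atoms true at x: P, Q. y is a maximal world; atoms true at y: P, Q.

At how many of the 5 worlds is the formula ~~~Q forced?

0

u: does not force it — u ||-/- ~~~Q since u is accessible from u and u ||- ~~Q.
v: does not force it — v ||-/- ~~~Q since v is accessible from v and v ||- ~~Q.
w: does not force it.
x: does not force it.
y: does not force it.
Worlds forcing the formula: { }.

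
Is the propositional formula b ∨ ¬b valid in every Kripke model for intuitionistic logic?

No

This is the law of excluded middle, which is not intuitionistically valid.
A Kripke countermodel: worlds s0, s1; order generated by s0 ≤ s1; atoms true at each world — s0:{}; s1:{b}.
s0 ⊮ b ∨ ¬b: neither disjunct is forced at s0.
s0 lacks atom b, so s0 ⊮ b.
So the root s0 does not force the formula.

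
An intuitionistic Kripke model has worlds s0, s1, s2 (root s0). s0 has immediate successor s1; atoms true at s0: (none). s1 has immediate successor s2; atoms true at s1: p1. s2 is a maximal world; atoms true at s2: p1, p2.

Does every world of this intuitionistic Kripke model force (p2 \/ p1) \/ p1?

Not every world: s0 ||-/- (p2 \/ p1) \/ p1.
s0 ||-/- (p2 \/ p1) \/ p1: neither disjunct is forced at s0.
s0 ||-/- p2 \/ p1: neither disjunct is forced at s0.

No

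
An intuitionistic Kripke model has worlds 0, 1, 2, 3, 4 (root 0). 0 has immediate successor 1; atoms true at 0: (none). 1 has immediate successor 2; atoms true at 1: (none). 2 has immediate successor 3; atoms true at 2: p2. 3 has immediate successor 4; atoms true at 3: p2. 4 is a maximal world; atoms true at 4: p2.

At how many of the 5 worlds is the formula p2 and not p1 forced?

3

0: does not force it — 0 does not force p2 and not p1 since 0 fails p2.
1: does not force it — 1 does not force p2 and not p1 since 1 fails p2.
2: forces it.
3: forces it.
4: forces it.
Worlds forcing the formula: {2, 3, 4}.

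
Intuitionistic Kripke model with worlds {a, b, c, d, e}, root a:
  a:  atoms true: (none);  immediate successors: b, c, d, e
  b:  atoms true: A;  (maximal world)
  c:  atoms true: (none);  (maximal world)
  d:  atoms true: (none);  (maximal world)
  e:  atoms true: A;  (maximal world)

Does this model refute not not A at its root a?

Yes

a does not force not not A since c is accessible from a and c forces not A.
c forces not A: no world accessible from c forces A.
So the root a does not force not not A; the model is a countermodel.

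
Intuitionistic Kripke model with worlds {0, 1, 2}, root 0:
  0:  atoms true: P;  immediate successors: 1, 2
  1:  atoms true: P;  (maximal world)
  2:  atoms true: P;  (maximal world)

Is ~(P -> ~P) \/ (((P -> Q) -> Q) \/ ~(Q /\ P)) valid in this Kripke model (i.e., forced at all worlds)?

Yes

0 ||- ~(P -> ~P) \/ (((P -> Q) -> Q) \/ ~(Q /\ P)) via the disjunct ~(P -> ~P).
Since the root 0 forces ~(P -> ~P) \/ (((P -> Q) -> Q) \/ ~(Q /\ P)) and forcing is persistent (monotone upward), every world forces it.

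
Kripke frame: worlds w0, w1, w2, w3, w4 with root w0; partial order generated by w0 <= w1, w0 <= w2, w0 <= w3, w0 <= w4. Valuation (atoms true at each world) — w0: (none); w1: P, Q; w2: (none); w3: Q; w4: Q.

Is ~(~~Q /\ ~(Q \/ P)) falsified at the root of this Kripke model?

No

w0 ||- ~(~~Q /\ ~(Q \/ P)): no world accessible from w0 forces ~~Q /\ ~(Q \/ P).
So the root w0 forces ~(~~Q /\ ~(Q \/ P)); the model is not a countermodel.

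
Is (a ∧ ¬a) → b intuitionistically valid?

Yes

This is an instance of ex falso quodlibet, which is intuitionistically derivable.
No world can force both a and ¬a, so the antecedent a ∧ ¬a is never forced and the implication holds vacuously at every world.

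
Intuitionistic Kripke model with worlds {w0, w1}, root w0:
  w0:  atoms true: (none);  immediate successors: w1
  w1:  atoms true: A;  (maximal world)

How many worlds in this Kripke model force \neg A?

0

w0: does not force it — w0 \nVdash \neg A since w1 is accessible from w0 and w1 \Vdash A.
w1: does not force it — w1 \nVdash \neg A since w1 is accessible from w1 and w1 \Vdash A.
Worlds forcing the formula: { }.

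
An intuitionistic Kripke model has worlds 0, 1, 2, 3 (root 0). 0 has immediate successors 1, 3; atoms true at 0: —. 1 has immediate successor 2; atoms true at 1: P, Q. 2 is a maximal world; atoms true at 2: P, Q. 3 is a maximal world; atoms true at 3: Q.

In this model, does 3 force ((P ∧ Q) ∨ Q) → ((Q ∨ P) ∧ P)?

No

3 ⊮ ((P ∧ Q) ∨ Q) → ((Q ∨ P) ∧ P): already at 3 itself, 3 ⊩ (P ∧ Q) ∨ Q but 3 ⊮ (Q ∨ P) ∧ P.
3 ⊮ (Q ∨ P) ∧ P since 3 fails P.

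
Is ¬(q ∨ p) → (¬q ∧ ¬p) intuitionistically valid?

This is a constructively valid De Morgan direction (negated disjunction to conjunction of negations), which is intuitionistically derivable.
From ¬(q ∨ p): if q held then q ∨ p would, contradiction — so ¬q; similarly ¬p.

Yes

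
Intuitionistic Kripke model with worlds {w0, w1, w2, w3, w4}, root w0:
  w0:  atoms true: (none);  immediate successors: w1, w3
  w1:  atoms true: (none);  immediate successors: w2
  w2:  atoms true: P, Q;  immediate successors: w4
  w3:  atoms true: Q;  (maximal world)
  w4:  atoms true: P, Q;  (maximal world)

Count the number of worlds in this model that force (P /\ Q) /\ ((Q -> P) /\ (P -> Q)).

w0: does not force it — w0 ||-/- (P /\ Q) /\ ((Q -> P) /\ (P -> Q)) since w0 fails P /\ Q.
w1: does not force it — w1 ||-/- (P /\ Q) /\ ((Q -> P) /\ (P -> Q)) since w1 fails P /\ Q.
w2: forces it.
w3: does not force it.
w4: forces it.
Worlds forcing the formula: {w2, w4}.

2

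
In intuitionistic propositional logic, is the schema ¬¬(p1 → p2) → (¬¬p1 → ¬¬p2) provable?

Yes

This is the distribution of double negation over implication, which is intuitionistically derivable.
Assume ¬¬(p1 → p2) and ¬¬p1; suppose ¬p2. Then p1 → p2 would give ¬p1 (by contraposition), contradicting ¬¬p1; so ¬(p1 → p2), contradicting ¬¬(p1 → p2). Hence ¬¬p2.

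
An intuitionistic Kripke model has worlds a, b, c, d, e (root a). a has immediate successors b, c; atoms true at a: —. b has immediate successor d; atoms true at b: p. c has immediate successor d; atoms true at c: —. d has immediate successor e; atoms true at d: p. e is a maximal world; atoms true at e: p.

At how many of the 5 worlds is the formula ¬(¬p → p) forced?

a: does not force it — a ⊮ ¬(¬p → p) since a is accessible from a and a ⊩ ¬p → p.
b: does not force it — b ⊮ ¬(¬p → p) since b is accessible from b and b ⊩ ¬p → p.
c: does not force it — c ⊮ ¬(¬p → p) since c is accessible from c and c ⊩ ¬p → p.
d: does not force it.
e: does not force it.
Worlds forcing the formula: { }.

0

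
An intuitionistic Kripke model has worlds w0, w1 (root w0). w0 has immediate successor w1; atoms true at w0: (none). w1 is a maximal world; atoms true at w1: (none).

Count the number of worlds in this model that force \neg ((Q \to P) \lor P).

0

w0: does not force it — w0 \nVdash \neg ((Q \to P) \lor P) since w0 is accessible from w0 and w0 \Vdash (Q \to P) \lor P.
w1: does not force it — w1 \nVdash \neg ((Q \to P) \lor P) since w1 is accessible from w1 and w1 \Vdash (Q \to P) \lor P.
Worlds forcing the formula: { }.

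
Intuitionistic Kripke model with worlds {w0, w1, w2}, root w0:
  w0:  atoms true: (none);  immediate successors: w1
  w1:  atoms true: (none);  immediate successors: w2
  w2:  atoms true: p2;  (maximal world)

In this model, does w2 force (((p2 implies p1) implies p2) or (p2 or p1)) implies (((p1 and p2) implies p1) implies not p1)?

w2 forces (((p2 implies p1) implies p2) or (p2 or p1)) implies (((p1 and p2) implies p1) implies not p1): every world accessible from w2 that forces ((p2 implies p1) implies p2) or (p2 or p1) (namely w2) also forces ((p1 and p2) implies p1) implies not p1.

Yes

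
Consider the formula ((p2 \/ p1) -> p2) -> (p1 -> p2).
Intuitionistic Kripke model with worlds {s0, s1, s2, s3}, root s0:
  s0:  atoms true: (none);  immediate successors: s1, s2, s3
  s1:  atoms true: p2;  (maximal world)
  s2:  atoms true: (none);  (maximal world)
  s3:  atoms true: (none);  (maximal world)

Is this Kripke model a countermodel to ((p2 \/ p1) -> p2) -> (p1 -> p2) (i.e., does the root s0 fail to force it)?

s0 ||- ((p2 \/ p1) -> p2) -> (p1 -> p2): every world accessible from s0 that forces (p2 \/ p1) -> p2 (namely s0, s1, s2, s3) also forces p1 -> p2.
So the root s0 forces ((p2 \/ p1) -> p2) -> (p1 -> p2); the model is not a countermodel.

No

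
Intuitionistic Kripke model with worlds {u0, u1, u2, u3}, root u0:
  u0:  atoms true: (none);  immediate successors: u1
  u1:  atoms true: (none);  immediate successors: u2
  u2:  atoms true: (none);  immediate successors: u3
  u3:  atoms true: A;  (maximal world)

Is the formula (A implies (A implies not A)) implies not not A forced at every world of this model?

Yes

u0 forces (A implies (A implies not A)) implies not not A vacuously: no world accessible from u0 forces the antecedent A implies (A implies not A).
Since the root u0 forces (A implies (A implies not A)) implies not not A and forcing is persistent (monotone upward), every world forces it.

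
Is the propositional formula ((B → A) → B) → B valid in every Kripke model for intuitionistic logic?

This is Peirce's law, which is not intuitionistically valid.
A Kripke countermodel: worlds a, b; order generated by a ≤ b; atoms true at each world — a:{}; b:{B}.
a ⊮ ((B → A) → B) → B: already at a itself, a ⊩ (B → A) → B but a ⊮ B.
a lacks atom B, so a ⊮ B.
So the root a does not force the formula.

No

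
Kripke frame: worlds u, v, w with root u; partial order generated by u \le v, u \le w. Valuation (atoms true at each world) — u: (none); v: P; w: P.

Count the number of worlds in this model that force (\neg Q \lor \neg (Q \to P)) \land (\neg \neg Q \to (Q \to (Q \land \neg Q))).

3

u: forces it.
v: forces it.
w: forces it.
Worlds forcing the formula: {u, v, w}.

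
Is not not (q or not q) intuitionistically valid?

This is the double negation of excluded middle, which is intuitionistically derivable.
Assuming not (q or not q): from q we'd get q or not q, so not q; but then q or not q again — contradiction. Hence not not (q or not q).

Yes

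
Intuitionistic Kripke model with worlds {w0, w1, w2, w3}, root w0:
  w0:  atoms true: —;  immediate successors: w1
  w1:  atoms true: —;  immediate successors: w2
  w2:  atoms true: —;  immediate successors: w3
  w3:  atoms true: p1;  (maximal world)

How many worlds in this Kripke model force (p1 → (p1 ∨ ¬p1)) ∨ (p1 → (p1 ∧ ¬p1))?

w0: forces it.
w1: forces it.
w2: forces it.
w3: forces it.
Worlds forcing the formula: {w0, w1, w2, w3}.

4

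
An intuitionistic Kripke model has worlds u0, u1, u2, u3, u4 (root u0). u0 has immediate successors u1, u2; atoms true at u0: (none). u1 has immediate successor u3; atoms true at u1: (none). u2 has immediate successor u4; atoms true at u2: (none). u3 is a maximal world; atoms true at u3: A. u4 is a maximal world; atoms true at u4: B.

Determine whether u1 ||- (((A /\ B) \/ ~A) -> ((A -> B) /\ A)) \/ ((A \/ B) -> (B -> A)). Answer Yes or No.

Yes

u1 ||- (((A /\ B) \/ ~A) -> ((A -> B) /\ A)) \/ ((A \/ B) -> (B -> A)) via the disjunct ((A /\ B) \/ ~A) -> ((A -> B) /\ A).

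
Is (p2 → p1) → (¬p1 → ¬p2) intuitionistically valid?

This is the forward direction of contraposition, which is intuitionistically derivable.
Assume p2 → p1 and ¬p1. If p2 held then p1 would follow, contradicting ¬p1; so ¬p2.

Yes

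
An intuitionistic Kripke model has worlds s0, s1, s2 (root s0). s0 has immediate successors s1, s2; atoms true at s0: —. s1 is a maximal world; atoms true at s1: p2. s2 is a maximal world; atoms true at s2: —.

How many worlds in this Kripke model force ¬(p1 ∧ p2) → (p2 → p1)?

1

s0: does not force it — s0 ⊮ ¬(p1 ∧ p2) → (p2 → p1): already at s0 itself, s0 ⊩ ¬(p1 ∧ p2) but s0 ⊮ p2 → p1.
s1: does not force it — s1 ⊮ ¬(p1 ∧ p2) → (p2 → p1): already at s1 itself, s1 ⊩ ¬(p1 ∧ p2) but s1 ⊮ p2 → p1.
s2: forces it.
Worlds forcing the formula: {s2}.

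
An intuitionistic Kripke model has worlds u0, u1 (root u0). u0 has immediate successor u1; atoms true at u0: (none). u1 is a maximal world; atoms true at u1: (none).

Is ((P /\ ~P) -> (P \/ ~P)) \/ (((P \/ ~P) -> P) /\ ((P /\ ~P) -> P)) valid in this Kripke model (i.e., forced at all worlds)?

Yes

u0 ||- ((P /\ ~P) -> (P \/ ~P)) \/ (((P \/ ~P) -> P) /\ ((P /\ ~P) -> P)) via the disjunct (P /\ ~P) -> (P \/ ~P).
Since the root u0 forces ((P /\ ~P) -> (P \/ ~P)) \/ (((P \/ ~P) -> P) /\ ((P /\ ~P) -> P)) and forcing is persistent (monotone upward), every world forces it.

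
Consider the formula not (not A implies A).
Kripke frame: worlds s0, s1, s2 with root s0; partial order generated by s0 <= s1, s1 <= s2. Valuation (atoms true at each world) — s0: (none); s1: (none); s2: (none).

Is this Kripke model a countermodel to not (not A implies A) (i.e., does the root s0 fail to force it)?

s0 forces not (not A implies A): no world accessible from s0 forces not A implies A.
So the root s0 forces not (not A implies A); the model is not a countermodel.

No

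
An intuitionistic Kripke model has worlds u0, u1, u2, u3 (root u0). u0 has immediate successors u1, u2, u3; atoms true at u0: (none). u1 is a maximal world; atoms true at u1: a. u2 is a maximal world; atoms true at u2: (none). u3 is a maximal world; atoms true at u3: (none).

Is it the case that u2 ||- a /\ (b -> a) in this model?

u2 ||-/- a /\ (b -> a) since u2 fails a.

No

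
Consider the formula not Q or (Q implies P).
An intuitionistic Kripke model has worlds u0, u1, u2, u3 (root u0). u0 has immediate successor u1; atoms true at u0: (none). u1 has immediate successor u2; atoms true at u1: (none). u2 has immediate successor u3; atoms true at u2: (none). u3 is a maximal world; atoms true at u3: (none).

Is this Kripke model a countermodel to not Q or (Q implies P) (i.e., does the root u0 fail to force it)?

No

u0 forces not Q or (Q implies P) via the disjunct not Q.
So the root u0 forces not Q or (Q implies P); the model is not a countermodel.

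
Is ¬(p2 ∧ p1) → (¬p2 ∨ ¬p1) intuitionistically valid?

This is the constructively invalid direction of De Morgan's law for conjunction, which is not intuitionistically valid.
A Kripke countermodel: worlds u, v, w; order generated by u ≤ v, u ≤ w; atoms true at each world — u:{}; v:{p2}; w:{p1}.
u ⊮ ¬(p2 ∧ p1) → (¬p2 ∨ ¬p1): already at u itself, u ⊩ ¬(p2 ∧ p1) but u ⊮ ¬p2 ∨ ¬p1.
u ⊮ ¬p2 ∨ ¬p1: neither disjunct is forced at u.
u ⊮ ¬p2 since v is accessible from u and v ⊩ p2.
So the root u does not force the formula.

No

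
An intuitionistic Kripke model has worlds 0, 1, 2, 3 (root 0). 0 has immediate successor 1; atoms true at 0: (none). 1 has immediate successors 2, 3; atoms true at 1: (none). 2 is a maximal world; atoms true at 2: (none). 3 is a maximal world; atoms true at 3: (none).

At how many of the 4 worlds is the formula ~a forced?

0: forces it.
1: forces it.
2: forces it.
3: forces it.
Worlds forcing the formula: {0, 1, 2, 3}.

4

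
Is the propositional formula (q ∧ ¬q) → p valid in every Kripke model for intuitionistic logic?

This is an instance of ex falso quodlibet, which is intuitionistically derivable.
No world can force both q and ¬q, so the antecedent q ∧ ¬q is never forced and the implication holds vacuously at every world.

Yes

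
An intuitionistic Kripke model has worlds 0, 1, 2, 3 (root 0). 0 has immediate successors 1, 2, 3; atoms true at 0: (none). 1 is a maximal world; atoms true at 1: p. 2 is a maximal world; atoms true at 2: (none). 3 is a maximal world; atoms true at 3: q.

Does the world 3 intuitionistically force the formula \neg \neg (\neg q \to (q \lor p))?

Yes

3 \Vdash \neg \neg (\neg q \to (q \lor p)): no world accessible from 3 forces \neg (\neg q \to (q \lor p)).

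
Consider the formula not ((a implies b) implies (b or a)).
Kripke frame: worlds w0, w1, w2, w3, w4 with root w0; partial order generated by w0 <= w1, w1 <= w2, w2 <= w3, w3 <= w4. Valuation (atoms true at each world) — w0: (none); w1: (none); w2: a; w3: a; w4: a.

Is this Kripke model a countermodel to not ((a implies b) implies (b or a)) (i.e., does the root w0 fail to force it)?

w0 does not force not ((a implies b) implies (b or a)) since w0 is accessible from w0 and w0 forces (a implies b) implies (b or a).
w0 forces (a implies b) implies (b or a) vacuously: no world accessible from w0 forces the antecedent a implies b.
So the root w0 does not force not ((a implies b) implies (b or a)); the model is a countermodel.

Yes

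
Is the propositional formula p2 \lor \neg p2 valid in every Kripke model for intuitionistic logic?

This is the law of excluded middle, which is not intuitionistically valid.
A Kripke countermodel: worlds a, b; order generated by a \le b; atoms true at each world — a:{}; b:{p2}.
a \nVdash p2 \lor \neg p2: neither disjunct is forced at a.
a lacks atom p2, so a \nVdash p2.
So the root a does not force the formula.

No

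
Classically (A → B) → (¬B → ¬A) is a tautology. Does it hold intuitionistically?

Yes

This is the forward direction of contraposition, which is intuitionistically derivable.
Assume A → B and ¬B. If A held then B would follow, contradicting ¬B; so ¬A.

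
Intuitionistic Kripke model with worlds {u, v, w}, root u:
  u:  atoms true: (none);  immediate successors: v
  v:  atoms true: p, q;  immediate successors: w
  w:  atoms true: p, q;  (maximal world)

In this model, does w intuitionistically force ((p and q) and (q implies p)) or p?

w forces ((p and q) and (q implies p)) or p via the disjunct (p and q) and (q implies p).

Yes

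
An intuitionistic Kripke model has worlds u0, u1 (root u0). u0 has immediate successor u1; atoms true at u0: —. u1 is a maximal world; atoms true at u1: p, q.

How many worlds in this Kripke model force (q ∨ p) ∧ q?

1

u0: does not force it — u0 ⊮ (q ∨ p) ∧ q since u0 fails q ∨ p.
u1: forces it.
Worlds forcing the formula: {u1}.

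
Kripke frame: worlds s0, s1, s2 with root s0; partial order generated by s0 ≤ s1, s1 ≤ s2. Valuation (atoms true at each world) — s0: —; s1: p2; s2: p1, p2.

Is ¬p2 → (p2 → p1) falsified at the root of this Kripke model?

s0 ⊩ ¬p2 → (p2 → p1) vacuously: no world accessible from s0 forces the antecedent ¬p2.
So the root s0 forces ¬p2 → (p2 → p1); the model is not a countermodel.

No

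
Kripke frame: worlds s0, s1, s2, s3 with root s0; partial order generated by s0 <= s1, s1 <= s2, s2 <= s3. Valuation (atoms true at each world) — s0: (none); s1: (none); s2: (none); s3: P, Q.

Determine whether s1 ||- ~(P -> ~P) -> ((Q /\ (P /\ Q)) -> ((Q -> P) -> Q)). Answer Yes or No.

s1 ||- ~(P -> ~P) -> ((Q /\ (P /\ Q)) -> ((Q -> P) -> Q)): every world accessible from s1 that forces ~(P -> ~P) (namely s1, s2, s3) also forces (Q /\ (P /\ Q)) -> ((Q -> P) -> Q).

Yes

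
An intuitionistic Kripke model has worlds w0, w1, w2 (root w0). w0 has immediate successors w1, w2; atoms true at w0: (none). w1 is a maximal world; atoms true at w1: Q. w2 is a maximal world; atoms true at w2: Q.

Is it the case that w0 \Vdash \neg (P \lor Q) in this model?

w0 \nVdash \neg (P \lor Q) since w1 is accessible from w0 and w1 \Vdash P \lor Q.
w1 \Vdash P \lor Q via the disjunct Q.

No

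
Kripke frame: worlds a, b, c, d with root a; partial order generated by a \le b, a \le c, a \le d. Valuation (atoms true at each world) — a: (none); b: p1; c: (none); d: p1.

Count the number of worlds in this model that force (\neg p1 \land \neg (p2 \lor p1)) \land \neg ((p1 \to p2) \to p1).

a: does not force it — a \nVdash (\neg p1 \land \neg (p2 \lor p1)) \land \neg ((p1 \to p2) \to p1) since a fails \neg p1 \land \neg (p2 \lor p1).
b: does not force it — b \nVdash (\neg p1 \land \neg (p2 \lor p1)) \land \neg ((p1 \to p2) \to p1) since b fails \neg p1 \land \neg (p2 \lor p1).
c: forces it.
d: does not force it — d \nVdash (\neg p1 \land \neg (p2 \lor p1)) \land \neg ((p1 \to p2) \to p1) since d fails \neg p1 \land \neg (p2 \lor p1).
Worlds forcing the formula: {c}.

1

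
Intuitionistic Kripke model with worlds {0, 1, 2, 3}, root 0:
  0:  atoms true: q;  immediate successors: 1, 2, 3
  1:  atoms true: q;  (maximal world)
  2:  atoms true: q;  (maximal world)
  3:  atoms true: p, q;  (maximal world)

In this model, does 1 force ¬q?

1 ⊮ ¬q since 1 is accessible from 1 and 1 ⊩ q.

No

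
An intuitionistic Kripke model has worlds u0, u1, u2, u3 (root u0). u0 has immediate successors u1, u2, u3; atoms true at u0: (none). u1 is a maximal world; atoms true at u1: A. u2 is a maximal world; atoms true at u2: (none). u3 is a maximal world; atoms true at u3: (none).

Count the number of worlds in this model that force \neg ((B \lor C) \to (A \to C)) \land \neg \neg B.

u0: does not force it — u0 \nVdash \neg ((B \lor C) \to (A \to C)) \land \neg \neg B since u0 fails \neg ((B \lor C) \to (A \to C)).
u1: does not force it — u1 \nVdash \neg ((B \lor C) \to (A \to C)) \land \neg \neg B since u1 fails \neg ((B \lor C) \to (A \to C)).
u2: does not force it — u2 \nVdash \neg ((B \lor C) \to (A \to C)) \land \neg \neg B since u2 fails \neg ((B \lor C) \to (A \to C)).
u3: does not force it.
Worlds forcing the formula: { }.

0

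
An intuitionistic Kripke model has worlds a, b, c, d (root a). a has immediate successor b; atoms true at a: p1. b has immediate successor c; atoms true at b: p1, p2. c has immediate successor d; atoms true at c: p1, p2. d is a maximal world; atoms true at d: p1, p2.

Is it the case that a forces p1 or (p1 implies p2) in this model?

a forces p1 or (p1 implies p2) via the disjunct p1.

Yes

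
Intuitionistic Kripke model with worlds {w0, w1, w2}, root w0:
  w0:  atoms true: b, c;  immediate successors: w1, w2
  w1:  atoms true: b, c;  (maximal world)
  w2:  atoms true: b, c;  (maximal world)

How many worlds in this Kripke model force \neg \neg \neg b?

0

w0: does not force it — w0 \nVdash \neg \neg \neg b since w0 is accessible from w0 and w0 \Vdash \neg \neg b.
w1: does not force it — w1 \nVdash \neg \neg \neg b since w1 is accessible from w1 and w1 \Vdash \neg \neg b.
w2: does not force it — w2 \nVdash \neg \neg \neg b since w2 is accessible from w2 and w2 \Vdash \neg \neg b.
Worlds forcing the formula: { }.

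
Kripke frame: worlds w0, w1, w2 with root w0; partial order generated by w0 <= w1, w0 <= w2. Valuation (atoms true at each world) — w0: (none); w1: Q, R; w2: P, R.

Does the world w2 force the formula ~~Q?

No

w2 ||-/- ~~Q since w2 is accessible from w2 and w2 ||- ~Q.
w2 ||- ~Q: no world accessible from w2 forces Q.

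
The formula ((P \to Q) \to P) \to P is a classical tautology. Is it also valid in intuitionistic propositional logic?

This is Peirce's law, which is not intuitionistically valid.
A Kripke countermodel: worlds w0, w1; order generated by w0 \le w1; atoms true at each world — w0:{}; w1:{P}.
w0 \nVdash ((P \to Q) \to P) \to P: already at w0 itself, w0 \Vdash (P \to Q) \to P but w0 \nVdash P.
w0 lacks atom P, so w0 \nVdash P.
So the root w0 does not force the formula.

No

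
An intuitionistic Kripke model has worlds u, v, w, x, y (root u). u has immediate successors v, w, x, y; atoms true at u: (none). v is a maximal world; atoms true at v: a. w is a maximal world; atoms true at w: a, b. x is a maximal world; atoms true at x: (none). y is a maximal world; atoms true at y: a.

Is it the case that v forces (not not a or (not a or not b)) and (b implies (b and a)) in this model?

Yes

v forces (not not a or (not a or not b)) and (b implies (b and a)) since v forces both conjuncts.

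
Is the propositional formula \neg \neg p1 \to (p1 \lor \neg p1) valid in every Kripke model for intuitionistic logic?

No

This is a variant of double-negation elimination (deriving excluded middle from double negation), which is not intuitionistically valid.
A Kripke countermodel: worlds 0, 1; order generated by 0 \le 1; atoms true at each world — 0:{}; 1:{p1}.
0 \nVdash \neg \neg p1 \to (p1 \lor \neg p1): already at 0 itself, 0 \Vdash \neg \neg p1 but 0 \nVdash p1 \lor \neg p1.
0 \nVdash p1 \lor \neg p1: neither disjunct is forced at 0.
0 lacks atom p1, so 0 \nVdash p1.
So the root 0 does not force the formula.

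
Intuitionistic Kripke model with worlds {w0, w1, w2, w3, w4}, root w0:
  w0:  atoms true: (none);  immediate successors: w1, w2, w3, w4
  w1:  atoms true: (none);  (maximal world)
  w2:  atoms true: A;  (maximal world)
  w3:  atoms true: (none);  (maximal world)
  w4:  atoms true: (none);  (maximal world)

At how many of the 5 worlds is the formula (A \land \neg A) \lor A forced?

w0: does not force it — w0 \nVdash (A \land \neg A) \lor A: neither disjunct is forced at w0.
w1: does not force it.
w2: forces it.
w3: does not force it.
w4: does not force it.
Worlds forcing the formula: {w2}.

1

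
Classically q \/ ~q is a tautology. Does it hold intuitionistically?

This is the law of excluded middle, which is not intuitionistically valid.
A Kripke countermodel: worlds u, v; order generated by u <= v; atoms true at each world — u:{}; v:{q}.
u ||-/- q \/ ~q: neither disjunct is forced at u.
u lacks atom q, so u ||-/- q.
So the root u does not force the formula.

No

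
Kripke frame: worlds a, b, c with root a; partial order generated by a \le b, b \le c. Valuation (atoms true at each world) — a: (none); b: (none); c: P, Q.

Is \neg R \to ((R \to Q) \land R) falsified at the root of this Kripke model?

a \nVdash \neg R \to ((R \to Q) \land R): already at a itself, a \Vdash \neg R but a \nVdash (R \to Q) \land R.
a \nVdash (R \to Q) \land R since a fails R.
So the root a does not force \neg R \to ((R \to Q) \land R); the model is a countermodel.

Yes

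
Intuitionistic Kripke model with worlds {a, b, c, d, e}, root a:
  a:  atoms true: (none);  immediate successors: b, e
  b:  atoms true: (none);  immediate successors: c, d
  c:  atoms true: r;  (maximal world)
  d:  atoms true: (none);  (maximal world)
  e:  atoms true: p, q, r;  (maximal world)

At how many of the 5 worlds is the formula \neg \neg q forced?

a: does not force it — a \nVdash \neg \neg q since b is accessible from a and b \Vdash \neg q.
b: does not force it.
c: does not force it.
d: does not force it.
e: forces it.
Worlds forcing the formula: {e}.

1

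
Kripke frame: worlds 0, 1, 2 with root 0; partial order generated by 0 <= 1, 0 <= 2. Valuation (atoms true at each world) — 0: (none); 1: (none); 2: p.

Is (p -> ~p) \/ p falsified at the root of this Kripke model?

Yes

0 ||-/- (p -> ~p) \/ p: neither disjunct is forced at 0.
0 ||-/- p -> ~p: at the accessible world 2, 2 ||- p but 2 ||-/- ~p.
2 ||-/- ~p since 2 is accessible from 2 and 2 ||- p.
So the root 0 does not force (p -> ~p) \/ p; the model is a countermodel.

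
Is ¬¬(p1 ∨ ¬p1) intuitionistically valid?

Yes

This is the double negation of excluded middle, which is intuitionistically derivable.
Assuming ¬(p1 ∨ ¬p1): from p1 we'd get p1 ∨ ¬p1, so ¬p1; but then p1 ∨ ¬p1 again — contradiction. Hence ¬¬(p1 ∨ ¬p1).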